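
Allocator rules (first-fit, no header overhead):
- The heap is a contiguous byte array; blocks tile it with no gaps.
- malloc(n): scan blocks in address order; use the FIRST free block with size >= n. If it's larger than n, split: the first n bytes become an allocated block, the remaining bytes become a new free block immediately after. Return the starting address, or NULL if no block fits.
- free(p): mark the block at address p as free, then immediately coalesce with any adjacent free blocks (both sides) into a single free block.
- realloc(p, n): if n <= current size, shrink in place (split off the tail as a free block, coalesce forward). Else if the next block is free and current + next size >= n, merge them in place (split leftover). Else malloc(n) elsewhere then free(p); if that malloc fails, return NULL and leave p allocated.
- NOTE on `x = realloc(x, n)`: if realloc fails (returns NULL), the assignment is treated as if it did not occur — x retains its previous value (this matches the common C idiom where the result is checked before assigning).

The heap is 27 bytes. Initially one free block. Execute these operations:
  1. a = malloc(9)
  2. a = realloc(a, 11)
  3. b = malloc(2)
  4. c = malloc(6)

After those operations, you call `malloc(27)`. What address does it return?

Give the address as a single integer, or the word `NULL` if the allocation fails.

Op 1: a = malloc(9) -> a = 0; heap: [0-8 ALLOC][9-26 FREE]
Op 2: a = realloc(a, 11) -> a = 0; heap: [0-10 ALLOC][11-26 FREE]
Op 3: b = malloc(2) -> b = 11; heap: [0-10 ALLOC][11-12 ALLOC][13-26 FREE]
Op 4: c = malloc(6) -> c = 13; heap: [0-10 ALLOC][11-12 ALLOC][13-18 ALLOC][19-26 FREE]
malloc(27): first-fit scan over [0-10 ALLOC][11-12 ALLOC][13-18 ALLOC][19-26 FREE] -> NULL

Answer: NULL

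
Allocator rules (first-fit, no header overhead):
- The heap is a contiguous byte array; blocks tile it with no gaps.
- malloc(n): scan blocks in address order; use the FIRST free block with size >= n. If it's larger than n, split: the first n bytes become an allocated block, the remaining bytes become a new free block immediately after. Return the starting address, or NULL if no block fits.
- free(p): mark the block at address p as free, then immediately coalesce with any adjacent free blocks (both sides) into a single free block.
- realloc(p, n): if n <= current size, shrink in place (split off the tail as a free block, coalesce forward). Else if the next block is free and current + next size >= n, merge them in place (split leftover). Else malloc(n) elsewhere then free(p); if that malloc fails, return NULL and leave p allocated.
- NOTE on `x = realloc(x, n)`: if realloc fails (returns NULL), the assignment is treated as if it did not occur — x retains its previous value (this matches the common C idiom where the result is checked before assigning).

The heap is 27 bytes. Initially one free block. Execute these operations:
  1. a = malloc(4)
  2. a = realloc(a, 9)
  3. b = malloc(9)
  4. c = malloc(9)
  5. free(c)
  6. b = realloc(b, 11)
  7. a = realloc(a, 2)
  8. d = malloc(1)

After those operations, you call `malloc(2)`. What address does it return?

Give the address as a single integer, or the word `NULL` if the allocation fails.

Answer: 3

Derivation:
Op 1: a = malloc(4) -> a = 0; heap: [0-3 ALLOC][4-26 FREE]
Op 2: a = realloc(a, 9) -> a = 0; heap: [0-8 ALLOC][9-26 FREE]
Op 3: b = malloc(9) -> b = 9; heap: [0-8 ALLOC][9-17 ALLOC][18-26 FREE]
Op 4: c = malloc(9) -> c = 18; heap: [0-8 ALLOC][9-17 ALLOC][18-26 ALLOC]
Op 5: free(c) -> (freed c); heap: [0-8 ALLOC][9-17 ALLOC][18-26 FREE]
Op 6: b = realloc(b, 11) -> b = 9; heap: [0-8 ALLOC][9-19 ALLOC][20-26 FREE]
Op 7: a = realloc(a, 2) -> a = 0; heap: [0-1 ALLOC][2-8 FREE][9-19 ALLOC][20-26 FREE]
Op 8: d = malloc(1) -> d = 2; heap: [0-1 ALLOC][2-2 ALLOC][3-8 FREE][9-19 ALLOC][20-26 FREE]
malloc(2): first-fit scan over [0-1 ALLOC][2-2 ALLOC][3-8 FREE][9-19 ALLOC][20-26 FREE] -> 3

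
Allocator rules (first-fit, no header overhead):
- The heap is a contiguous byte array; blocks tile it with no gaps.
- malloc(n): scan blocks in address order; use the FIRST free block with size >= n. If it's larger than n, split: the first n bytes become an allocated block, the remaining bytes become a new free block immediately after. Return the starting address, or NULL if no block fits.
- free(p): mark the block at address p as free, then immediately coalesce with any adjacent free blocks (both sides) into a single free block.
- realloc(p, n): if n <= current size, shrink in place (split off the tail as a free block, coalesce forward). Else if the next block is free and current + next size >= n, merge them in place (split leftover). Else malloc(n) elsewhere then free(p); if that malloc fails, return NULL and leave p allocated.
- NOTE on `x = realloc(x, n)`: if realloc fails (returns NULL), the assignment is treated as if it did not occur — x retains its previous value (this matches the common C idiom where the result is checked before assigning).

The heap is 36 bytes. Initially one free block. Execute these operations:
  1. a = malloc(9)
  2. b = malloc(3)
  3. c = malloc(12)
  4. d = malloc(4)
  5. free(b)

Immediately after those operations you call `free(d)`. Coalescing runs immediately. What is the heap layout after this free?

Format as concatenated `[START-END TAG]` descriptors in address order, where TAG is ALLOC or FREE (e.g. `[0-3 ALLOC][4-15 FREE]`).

Answer: [0-8 ALLOC][9-11 FREE][12-23 ALLOC][24-35 FREE]

Derivation:
Op 1: a = malloc(9) -> a = 0; heap: [0-8 ALLOC][9-35 FREE]
Op 2: b = malloc(3) -> b = 9; heap: [0-8 ALLOC][9-11 ALLOC][12-35 FREE]
Op 3: c = malloc(12) -> c = 12; heap: [0-8 ALLOC][9-11 ALLOC][12-23 ALLOC][24-35 FREE]
Op 4: d = malloc(4) -> d = 24; heap: [0-8 ALLOC][9-11 ALLOC][12-23 ALLOC][24-27 ALLOC][28-35 FREE]
Op 5: free(b) -> (freed b); heap: [0-8 ALLOC][9-11 FREE][12-23 ALLOC][24-27 ALLOC][28-35 FREE]
free(d): d = 24 -> block [24-27 ALLOC]; mark free, coalesce with adjacent free neighbors -> [0-8 ALLOC][9-11 FREE][12-23 ALLOC][24-35 FREE]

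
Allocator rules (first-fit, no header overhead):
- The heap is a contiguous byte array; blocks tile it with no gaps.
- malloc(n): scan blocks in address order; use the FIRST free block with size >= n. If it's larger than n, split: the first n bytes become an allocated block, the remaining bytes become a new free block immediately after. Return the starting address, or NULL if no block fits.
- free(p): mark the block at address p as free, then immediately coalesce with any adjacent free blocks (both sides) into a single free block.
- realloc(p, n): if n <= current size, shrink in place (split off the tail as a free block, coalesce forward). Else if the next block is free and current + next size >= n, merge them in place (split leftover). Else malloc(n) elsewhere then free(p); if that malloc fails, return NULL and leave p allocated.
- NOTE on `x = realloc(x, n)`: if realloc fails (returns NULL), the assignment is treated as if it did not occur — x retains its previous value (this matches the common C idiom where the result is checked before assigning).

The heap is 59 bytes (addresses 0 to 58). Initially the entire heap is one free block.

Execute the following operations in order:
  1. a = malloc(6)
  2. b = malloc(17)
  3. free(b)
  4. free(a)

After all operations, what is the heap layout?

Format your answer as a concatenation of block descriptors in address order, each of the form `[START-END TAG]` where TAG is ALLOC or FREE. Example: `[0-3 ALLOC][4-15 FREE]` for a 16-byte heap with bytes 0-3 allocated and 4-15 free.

Answer: [0-58 FREE]

Derivation:
Op 1: a = malloc(6) -> a = 0; heap: [0-5 ALLOC][6-58 FREE]
Op 2: b = malloc(17) -> b = 6; heap: [0-5 ALLOC][6-22 ALLOC][23-58 FREE]
Op 3: free(b) -> (freed b); heap: [0-5 ALLOC][6-58 FREE]
Op 4: free(a) -> (freed a); heap: [0-58 FREE]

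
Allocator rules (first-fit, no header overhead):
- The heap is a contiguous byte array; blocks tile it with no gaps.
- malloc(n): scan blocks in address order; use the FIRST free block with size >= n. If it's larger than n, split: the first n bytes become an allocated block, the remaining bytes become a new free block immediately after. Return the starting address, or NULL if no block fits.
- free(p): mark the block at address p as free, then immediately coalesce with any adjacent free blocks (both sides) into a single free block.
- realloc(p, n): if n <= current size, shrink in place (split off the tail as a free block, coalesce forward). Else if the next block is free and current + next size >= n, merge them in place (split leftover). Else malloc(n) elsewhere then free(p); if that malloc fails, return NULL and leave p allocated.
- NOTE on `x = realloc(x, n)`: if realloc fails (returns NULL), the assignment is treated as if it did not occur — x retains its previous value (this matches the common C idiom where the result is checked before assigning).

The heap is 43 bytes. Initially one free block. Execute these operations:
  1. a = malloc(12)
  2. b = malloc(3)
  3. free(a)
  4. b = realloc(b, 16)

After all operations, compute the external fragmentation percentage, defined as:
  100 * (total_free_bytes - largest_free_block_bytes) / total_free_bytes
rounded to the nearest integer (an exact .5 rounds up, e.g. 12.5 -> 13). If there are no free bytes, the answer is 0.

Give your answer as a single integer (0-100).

Op 1: a = malloc(12) -> a = 0; heap: [0-11 ALLOC][12-42 FREE]
Op 2: b = malloc(3) -> b = 12; heap: [0-11 ALLOC][12-14 ALLOC][15-42 FREE]
Op 3: free(a) -> (freed a); heap: [0-11 FREE][12-14 ALLOC][15-42 FREE]
Op 4: b = realloc(b, 16) -> b = 12; heap: [0-11 FREE][12-27 ALLOC][28-42 FREE]
Free blocks: [12 15] total_free=27 largest=15 -> 100*(27-15)/27 = 1200/27 ≈ 44.444 -> rounds to 44

Answer: 44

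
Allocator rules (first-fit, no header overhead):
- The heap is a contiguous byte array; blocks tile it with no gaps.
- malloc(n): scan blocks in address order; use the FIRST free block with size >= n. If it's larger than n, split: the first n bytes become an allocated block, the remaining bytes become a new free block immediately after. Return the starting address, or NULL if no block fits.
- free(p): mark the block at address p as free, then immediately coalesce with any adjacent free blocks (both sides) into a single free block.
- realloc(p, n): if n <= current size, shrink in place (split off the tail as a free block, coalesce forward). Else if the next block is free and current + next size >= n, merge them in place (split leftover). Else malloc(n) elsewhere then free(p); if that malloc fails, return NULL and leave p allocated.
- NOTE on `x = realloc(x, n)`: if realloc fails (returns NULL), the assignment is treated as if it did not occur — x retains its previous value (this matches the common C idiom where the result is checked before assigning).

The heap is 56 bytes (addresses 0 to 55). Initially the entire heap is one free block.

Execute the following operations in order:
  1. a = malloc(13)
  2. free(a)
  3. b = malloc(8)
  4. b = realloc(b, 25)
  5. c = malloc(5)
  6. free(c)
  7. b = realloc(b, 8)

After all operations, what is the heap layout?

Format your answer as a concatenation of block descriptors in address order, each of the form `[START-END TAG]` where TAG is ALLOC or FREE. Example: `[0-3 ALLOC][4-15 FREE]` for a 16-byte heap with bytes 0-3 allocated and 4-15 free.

Op 1: a = malloc(13) -> a = 0; heap: [0-12 ALLOC][13-55 FREE]
Op 2: free(a) -> (freed a); heap: [0-55 FREE]
Op 3: b = malloc(8) -> b = 0; heap: [0-7 ALLOC][8-55 FREE]
Op 4: b = realloc(b, 25) -> b = 0; heap: [0-24 ALLOC][25-55 FREE]
Op 5: c = malloc(5) -> c = 25; heap: [0-24 ALLOC][25-29 ALLOC][30-55 FREE]
Op 6: free(c) -> (freed c); heap: [0-24 ALLOC][25-55 FREE]
Op 7: b = realloc(b, 8) -> b = 0; heap: [0-7 ALLOC][8-55 FREE]

Answer: [0-7 ALLOC][8-55 FREE]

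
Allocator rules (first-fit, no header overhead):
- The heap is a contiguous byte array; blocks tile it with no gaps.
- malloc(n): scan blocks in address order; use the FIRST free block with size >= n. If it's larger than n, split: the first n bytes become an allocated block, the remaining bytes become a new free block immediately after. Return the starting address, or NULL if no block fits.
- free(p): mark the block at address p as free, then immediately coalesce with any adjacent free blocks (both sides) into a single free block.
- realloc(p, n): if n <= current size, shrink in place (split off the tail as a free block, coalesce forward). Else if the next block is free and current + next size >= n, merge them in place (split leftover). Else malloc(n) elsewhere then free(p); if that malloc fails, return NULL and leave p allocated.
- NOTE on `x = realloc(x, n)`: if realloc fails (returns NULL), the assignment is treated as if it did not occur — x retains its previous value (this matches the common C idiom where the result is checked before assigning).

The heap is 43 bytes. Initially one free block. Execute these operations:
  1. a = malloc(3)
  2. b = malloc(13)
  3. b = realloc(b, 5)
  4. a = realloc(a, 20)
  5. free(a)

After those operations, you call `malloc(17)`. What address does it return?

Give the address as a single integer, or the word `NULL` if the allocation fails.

Op 1: a = malloc(3) -> a = 0; heap: [0-2 ALLOC][3-42 FREE]
Op 2: b = malloc(13) -> b = 3; heap: [0-2 ALLOC][3-15 ALLOC][16-42 FREE]
Op 3: b = realloc(b, 5) -> b = 3; heap: [0-2 ALLOC][3-7 ALLOC][8-42 FREE]
Op 4: a = realloc(a, 20) -> a = 8; heap: [0-2 FREE][3-7 ALLOC][8-27 ALLOC][28-42 FREE]
Op 5: free(a) -> (freed a); heap: [0-2 FREE][3-7 ALLOC][8-42 FREE]
malloc(17): first-fit scan over [0-2 FREE][3-7 ALLOC][8-42 FREE] -> 8

Answer: 8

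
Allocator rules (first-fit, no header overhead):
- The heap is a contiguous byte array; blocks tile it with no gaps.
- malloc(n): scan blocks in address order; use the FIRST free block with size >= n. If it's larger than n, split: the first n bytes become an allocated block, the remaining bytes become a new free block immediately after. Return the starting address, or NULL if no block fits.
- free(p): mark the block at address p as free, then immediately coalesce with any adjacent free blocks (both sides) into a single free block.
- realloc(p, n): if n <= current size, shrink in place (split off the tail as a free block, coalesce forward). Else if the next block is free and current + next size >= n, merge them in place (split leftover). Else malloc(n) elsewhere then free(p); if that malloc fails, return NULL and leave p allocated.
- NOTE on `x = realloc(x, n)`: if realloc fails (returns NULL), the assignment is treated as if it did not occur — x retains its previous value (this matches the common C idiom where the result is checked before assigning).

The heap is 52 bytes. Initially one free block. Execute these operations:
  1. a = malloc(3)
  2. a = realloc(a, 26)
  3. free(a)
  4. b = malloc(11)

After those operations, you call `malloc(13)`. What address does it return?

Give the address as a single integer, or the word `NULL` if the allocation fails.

Answer: 11

Derivation:
Op 1: a = malloc(3) -> a = 0; heap: [0-2 ALLOC][3-51 FREE]
Op 2: a = realloc(a, 26) -> a = 0; heap: [0-25 ALLOC][26-51 FREE]
Op 3: free(a) -> (freed a); heap: [0-51 FREE]
Op 4: b = malloc(11) -> b = 0; heap: [0-10 ALLOC][11-51 FREE]
malloc(13): first-fit scan over [0-10 ALLOC][11-51 FREE] -> 11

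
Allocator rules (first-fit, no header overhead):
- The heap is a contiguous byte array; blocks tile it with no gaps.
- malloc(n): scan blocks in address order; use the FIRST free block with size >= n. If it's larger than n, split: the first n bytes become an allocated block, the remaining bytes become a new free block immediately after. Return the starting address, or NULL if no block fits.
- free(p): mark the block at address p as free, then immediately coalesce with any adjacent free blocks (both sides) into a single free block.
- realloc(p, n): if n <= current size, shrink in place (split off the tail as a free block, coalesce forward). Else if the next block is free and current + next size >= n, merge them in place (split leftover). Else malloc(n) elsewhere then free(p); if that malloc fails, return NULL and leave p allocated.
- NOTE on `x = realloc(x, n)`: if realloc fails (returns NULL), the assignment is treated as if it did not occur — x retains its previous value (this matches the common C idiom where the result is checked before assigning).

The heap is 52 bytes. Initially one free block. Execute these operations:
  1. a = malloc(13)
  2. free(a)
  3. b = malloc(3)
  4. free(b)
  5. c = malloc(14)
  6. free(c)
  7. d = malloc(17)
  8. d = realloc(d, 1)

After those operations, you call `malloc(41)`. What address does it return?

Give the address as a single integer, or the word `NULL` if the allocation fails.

Op 1: a = malloc(13) -> a = 0; heap: [0-12 ALLOC][13-51 FREE]
Op 2: free(a) -> (freed a); heap: [0-51 FREE]
Op 3: b = malloc(3) -> b = 0; heap: [0-2 ALLOC][3-51 FREE]
Op 4: free(b) -> (freed b); heap: [0-51 FREE]
Op 5: c = malloc(14) -> c = 0; heap: [0-13 ALLOC][14-51 FREE]
Op 6: free(c) -> (freed c); heap: [0-51 FREE]
Op 7: d = malloc(17) -> d = 0; heap: [0-16 ALLOC][17-51 FREE]
Op 8: d = realloc(d, 1) -> d = 0; heap: [0-0 ALLOC][1-51 FREE]
malloc(41): first-fit scan over [0-0 ALLOC][1-51 FREE] -> 1

Answer: 1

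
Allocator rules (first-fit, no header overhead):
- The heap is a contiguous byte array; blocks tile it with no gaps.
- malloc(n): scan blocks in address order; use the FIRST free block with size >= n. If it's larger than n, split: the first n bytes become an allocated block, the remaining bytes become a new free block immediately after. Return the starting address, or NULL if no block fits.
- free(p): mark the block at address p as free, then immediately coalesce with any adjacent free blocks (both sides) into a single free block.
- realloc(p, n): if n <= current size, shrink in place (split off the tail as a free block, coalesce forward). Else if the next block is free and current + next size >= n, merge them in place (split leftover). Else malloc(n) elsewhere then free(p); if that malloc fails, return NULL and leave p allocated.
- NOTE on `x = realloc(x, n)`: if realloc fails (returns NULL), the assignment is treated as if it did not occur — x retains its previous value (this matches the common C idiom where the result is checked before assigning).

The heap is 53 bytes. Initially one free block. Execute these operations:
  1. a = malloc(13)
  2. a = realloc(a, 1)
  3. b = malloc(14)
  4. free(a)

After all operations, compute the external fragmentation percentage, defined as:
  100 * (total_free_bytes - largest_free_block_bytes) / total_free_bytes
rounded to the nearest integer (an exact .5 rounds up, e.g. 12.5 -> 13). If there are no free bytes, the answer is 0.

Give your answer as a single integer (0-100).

Op 1: a = malloc(13) -> a = 0; heap: [0-12 ALLOC][13-52 FREE]
Op 2: a = realloc(a, 1) -> a = 0; heap: [0-0 ALLOC][1-52 FREE]
Op 3: b = malloc(14) -> b = 1; heap: [0-0 ALLOC][1-14 ALLOC][15-52 FREE]
Op 4: free(a) -> (freed a); heap: [0-0 FREE][1-14 ALLOC][15-52 FREE]
Free blocks: [1 38] total_free=39 largest=38 -> 100*(39-38)/39 = 100/39 ≈ 2.564 -> rounds to 3

Answer: 3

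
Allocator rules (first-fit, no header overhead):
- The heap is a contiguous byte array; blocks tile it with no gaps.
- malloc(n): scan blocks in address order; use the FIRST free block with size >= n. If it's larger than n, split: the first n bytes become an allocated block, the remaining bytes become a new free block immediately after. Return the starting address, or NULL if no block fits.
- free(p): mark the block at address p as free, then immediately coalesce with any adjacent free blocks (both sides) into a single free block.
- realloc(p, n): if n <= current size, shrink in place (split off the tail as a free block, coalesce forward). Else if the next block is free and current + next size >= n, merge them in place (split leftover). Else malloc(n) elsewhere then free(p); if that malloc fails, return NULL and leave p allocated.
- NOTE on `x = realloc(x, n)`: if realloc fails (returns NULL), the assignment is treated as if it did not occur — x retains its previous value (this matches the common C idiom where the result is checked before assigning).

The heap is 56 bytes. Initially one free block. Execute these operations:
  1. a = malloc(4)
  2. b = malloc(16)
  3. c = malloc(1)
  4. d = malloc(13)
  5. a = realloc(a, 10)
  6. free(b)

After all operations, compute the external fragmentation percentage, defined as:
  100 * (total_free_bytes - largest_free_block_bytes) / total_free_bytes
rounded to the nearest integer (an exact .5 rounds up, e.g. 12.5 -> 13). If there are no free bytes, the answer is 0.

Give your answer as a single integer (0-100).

Op 1: a = malloc(4) -> a = 0; heap: [0-3 ALLOC][4-55 FREE]
Op 2: b = malloc(16) -> b = 4; heap: [0-3 ALLOC][4-19 ALLOC][20-55 FREE]
Op 3: c = malloc(1) -> c = 20; heap: [0-3 ALLOC][4-19 ALLOC][20-20 ALLOC][21-55 FREE]
Op 4: d = malloc(13) -> d = 21; heap: [0-3 ALLOC][4-19 ALLOC][20-20 ALLOC][21-33 ALLOC][34-55 FREE]
Op 5: a = realloc(a, 10) -> a = 34; heap: [0-3 FREE][4-19 ALLOC][20-20 ALLOC][21-33 ALLOC][34-43 ALLOC][44-55 FREE]
Op 6: free(b) -> (freed b); heap: [0-19 FREE][20-20 ALLOC][21-33 ALLOC][34-43 ALLOC][44-55 FREE]
Free blocks: [20 12] total_free=32 largest=20 -> 100*(32-20)/32 = 1200/32 = 37.5 -> rounds to 38

Answer: 38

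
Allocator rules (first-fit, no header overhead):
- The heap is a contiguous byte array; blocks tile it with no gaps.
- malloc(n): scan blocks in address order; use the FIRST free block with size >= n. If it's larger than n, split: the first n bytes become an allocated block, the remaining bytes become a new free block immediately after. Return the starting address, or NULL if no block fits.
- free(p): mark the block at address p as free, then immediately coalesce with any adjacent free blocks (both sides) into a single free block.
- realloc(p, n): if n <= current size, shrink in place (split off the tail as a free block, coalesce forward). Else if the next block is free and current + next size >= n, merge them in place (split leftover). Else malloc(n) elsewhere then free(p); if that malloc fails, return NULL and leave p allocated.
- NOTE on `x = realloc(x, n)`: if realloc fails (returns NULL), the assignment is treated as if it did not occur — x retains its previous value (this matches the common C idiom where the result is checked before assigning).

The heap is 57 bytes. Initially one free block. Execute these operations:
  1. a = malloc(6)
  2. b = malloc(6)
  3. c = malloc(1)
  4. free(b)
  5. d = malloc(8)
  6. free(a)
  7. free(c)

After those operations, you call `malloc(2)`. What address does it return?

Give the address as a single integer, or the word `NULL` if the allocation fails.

Op 1: a = malloc(6) -> a = 0; heap: [0-5 ALLOC][6-56 FREE]
Op 2: b = malloc(6) -> b = 6; heap: [0-5 ALLOC][6-11 ALLOC][12-56 FREE]
Op 3: c = malloc(1) -> c = 12; heap: [0-5 ALLOC][6-11 ALLOC][12-12 ALLOC][13-56 FREE]
Op 4: free(b) -> (freed b); heap: [0-5 ALLOC][6-11 FREE][12-12 ALLOC][13-56 FREE]
Op 5: d = malloc(8) -> d = 13; heap: [0-5 ALLOC][6-11 FREE][12-12 ALLOC][13-20 ALLOC][21-56 FREE]
Op 6: free(a) -> (freed a); heap: [0-11 FREE][12-12 ALLOC][13-20 ALLOC][21-56 FREE]
Op 7: free(c) -> (freed c); heap: [0-12 FREE][13-20 ALLOC][21-56 FREE]
malloc(2): first-fit scan over [0-12 FREE][13-20 ALLOC][21-56 FREE] -> 0

Answer: 0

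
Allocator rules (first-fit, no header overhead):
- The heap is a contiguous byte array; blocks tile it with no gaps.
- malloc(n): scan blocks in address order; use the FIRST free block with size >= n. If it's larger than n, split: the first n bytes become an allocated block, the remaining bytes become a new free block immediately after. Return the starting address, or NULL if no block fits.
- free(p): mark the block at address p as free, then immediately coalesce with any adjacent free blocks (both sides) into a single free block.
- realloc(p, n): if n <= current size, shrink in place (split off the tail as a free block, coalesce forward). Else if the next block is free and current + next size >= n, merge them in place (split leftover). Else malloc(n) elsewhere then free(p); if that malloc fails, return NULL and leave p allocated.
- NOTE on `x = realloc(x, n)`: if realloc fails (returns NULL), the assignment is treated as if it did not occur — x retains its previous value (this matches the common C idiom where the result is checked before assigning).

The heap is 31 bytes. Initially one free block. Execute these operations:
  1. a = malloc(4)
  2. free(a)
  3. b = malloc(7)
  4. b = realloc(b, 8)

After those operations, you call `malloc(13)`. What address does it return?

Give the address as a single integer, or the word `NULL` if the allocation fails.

Answer: 8

Derivation:
Op 1: a = malloc(4) -> a = 0; heap: [0-3 ALLOC][4-30 FREE]
Op 2: free(a) -> (freed a); heap: [0-30 FREE]
Op 3: b = malloc(7) -> b = 0; heap: [0-6 ALLOC][7-30 FREE]
Op 4: b = realloc(b, 8) -> b = 0; heap: [0-7 ALLOC][8-30 FREE]
malloc(13): first-fit scan over [0-7 ALLOC][8-30 FREE] -> 8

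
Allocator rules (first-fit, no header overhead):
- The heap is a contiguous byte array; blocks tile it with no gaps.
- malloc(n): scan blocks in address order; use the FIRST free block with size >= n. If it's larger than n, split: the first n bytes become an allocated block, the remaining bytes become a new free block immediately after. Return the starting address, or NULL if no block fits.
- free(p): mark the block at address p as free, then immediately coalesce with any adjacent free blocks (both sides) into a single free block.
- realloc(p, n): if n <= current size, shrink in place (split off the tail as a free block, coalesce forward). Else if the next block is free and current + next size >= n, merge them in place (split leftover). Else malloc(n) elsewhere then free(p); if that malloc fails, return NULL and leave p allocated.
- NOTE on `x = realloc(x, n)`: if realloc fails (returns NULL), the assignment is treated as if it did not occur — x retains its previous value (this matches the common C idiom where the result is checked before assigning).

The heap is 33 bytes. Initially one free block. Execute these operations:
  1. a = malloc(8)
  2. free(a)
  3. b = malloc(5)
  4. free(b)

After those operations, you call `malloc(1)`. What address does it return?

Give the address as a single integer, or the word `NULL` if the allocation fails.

Op 1: a = malloc(8) -> a = 0; heap: [0-7 ALLOC][8-32 FREE]
Op 2: free(a) -> (freed a); heap: [0-32 FREE]
Op 3: b = malloc(5) -> b = 0; heap: [0-4 ALLOC][5-32 FREE]
Op 4: free(b) -> (freed b); heap: [0-32 FREE]
malloc(1): first-fit scan over [0-32 FREE] -> 0

Answer: 0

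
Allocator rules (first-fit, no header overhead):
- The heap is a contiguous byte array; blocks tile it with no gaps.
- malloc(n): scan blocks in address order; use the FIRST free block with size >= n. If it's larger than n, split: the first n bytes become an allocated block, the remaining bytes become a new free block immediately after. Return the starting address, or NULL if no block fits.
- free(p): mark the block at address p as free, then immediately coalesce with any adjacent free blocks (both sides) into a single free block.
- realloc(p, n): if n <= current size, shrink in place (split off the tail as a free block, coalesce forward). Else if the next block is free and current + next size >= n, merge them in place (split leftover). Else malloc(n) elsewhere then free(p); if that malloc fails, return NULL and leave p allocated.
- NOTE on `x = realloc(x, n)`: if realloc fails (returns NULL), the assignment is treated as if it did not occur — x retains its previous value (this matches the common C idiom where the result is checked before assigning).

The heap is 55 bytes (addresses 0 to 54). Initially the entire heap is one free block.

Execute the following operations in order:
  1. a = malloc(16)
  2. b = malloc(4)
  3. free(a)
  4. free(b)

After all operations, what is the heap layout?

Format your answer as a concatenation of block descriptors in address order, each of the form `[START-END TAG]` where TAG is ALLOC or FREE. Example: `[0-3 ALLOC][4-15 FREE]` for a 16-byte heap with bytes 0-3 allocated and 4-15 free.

Op 1: a = malloc(16) -> a = 0; heap: [0-15 ALLOC][16-54 FREE]
Op 2: b = malloc(4) -> b = 16; heap: [0-15 ALLOC][16-19 ALLOC][20-54 FREE]
Op 3: free(a) -> (freed a); heap: [0-15 FREE][16-19 ALLOC][20-54 FREE]
Op 4: free(b) -> (freed b); heap: [0-54 FREE]

Answer: [0-54 FREE]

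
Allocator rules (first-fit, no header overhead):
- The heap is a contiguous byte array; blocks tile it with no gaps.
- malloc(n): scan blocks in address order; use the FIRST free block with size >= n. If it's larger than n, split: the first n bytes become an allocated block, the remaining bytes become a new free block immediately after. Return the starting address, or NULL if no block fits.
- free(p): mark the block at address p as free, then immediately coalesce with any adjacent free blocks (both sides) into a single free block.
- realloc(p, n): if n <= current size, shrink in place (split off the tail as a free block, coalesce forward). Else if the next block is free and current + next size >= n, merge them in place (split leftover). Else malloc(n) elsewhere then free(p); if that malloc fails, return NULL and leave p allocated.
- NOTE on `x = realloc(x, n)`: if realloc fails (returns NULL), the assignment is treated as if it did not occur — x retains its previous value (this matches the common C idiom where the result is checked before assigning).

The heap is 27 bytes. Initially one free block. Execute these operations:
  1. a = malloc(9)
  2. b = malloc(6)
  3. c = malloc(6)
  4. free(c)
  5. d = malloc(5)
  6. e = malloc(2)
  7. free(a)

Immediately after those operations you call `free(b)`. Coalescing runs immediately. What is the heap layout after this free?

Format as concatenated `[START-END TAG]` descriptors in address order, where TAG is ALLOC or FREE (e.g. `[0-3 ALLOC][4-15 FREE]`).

Answer: [0-14 FREE][15-19 ALLOC][20-21 ALLOC][22-26 FREE]

Derivation:
Op 1: a = malloc(9) -> a = 0; heap: [0-8 ALLOC][9-26 FREE]
Op 2: b = malloc(6) -> b = 9; heap: [0-8 ALLOC][9-14 ALLOC][15-26 FREE]
Op 3: c = malloc(6) -> c = 15; heap: [0-8 ALLOC][9-14 ALLOC][15-20 ALLOC][21-26 FREE]
Op 4: free(c) -> (freed c); heap: [0-8 ALLOC][9-14 ALLOC][15-26 FREE]
Op 5: d = malloc(5) -> d = 15; heap: [0-8 ALLOC][9-14 ALLOC][15-19 ALLOC][20-26 FREE]
Op 6: e = malloc(2) -> e = 20; heap: [0-8 ALLOC][9-14 ALLOC][15-19 ALLOC][20-21 ALLOC][22-26 FREE]
Op 7: free(a) -> (freed a); heap: [0-8 FREE][9-14 ALLOC][15-19 ALLOC][20-21 ALLOC][22-26 FREE]
free(b): b = 9 -> block [9-14 ALLOC]; mark free, coalesce with adjacent free neighbors -> [0-14 FREE][15-19 ALLOC][20-21 ALLOC][22-26 FREE]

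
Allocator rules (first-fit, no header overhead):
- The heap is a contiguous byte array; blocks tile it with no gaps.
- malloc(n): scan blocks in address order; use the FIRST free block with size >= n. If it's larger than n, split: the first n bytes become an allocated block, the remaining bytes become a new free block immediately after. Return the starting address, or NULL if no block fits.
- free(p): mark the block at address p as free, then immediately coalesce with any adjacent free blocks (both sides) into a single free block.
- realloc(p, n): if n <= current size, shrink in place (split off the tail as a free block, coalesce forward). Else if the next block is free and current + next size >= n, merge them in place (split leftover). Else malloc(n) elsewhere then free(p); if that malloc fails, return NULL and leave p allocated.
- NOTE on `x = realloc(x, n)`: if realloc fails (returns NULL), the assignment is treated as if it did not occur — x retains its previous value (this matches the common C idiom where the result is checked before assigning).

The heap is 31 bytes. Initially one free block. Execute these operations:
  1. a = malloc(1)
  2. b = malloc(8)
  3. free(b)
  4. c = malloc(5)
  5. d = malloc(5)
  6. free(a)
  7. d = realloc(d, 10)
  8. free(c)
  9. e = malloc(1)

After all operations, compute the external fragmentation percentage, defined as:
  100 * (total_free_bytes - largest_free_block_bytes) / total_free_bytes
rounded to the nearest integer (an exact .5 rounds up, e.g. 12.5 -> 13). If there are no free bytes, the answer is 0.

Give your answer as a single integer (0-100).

Answer: 25

Derivation:
Op 1: a = malloc(1) -> a = 0; heap: [0-0 ALLOC][1-30 FREE]
Op 2: b = malloc(8) -> b = 1; heap: [0-0 ALLOC][1-8 ALLOC][9-30 FREE]
Op 3: free(b) -> (freed b); heap: [0-0 ALLOC][1-30 FREE]
Op 4: c = malloc(5) -> c = 1; heap: [0-0 ALLOC][1-5 ALLOC][6-30 FREE]
Op 5: d = malloc(5) -> d = 6; heap: [0-0 ALLOC][1-5 ALLOC][6-10 ALLOC][11-30 FREE]
Op 6: free(a) -> (freed a); heap: [0-0 FREE][1-5 ALLOC][6-10 ALLOC][11-30 FREE]
Op 7: d = realloc(d, 10) -> d = 6; heap: [0-0 FREE][1-5 ALLOC][6-15 ALLOC][16-30 FREE]
Op 8: free(c) -> (freed c); heap: [0-5 FREE][6-15 ALLOC][16-30 FREE]
Op 9: e = malloc(1) -> e = 0; heap: [0-0 ALLOC][1-5 FREE][6-15 ALLOC][16-30 FREE]
Free blocks: [5 15] total_free=20 largest=15 -> 100*(20-15)/20 = 500/20 = 25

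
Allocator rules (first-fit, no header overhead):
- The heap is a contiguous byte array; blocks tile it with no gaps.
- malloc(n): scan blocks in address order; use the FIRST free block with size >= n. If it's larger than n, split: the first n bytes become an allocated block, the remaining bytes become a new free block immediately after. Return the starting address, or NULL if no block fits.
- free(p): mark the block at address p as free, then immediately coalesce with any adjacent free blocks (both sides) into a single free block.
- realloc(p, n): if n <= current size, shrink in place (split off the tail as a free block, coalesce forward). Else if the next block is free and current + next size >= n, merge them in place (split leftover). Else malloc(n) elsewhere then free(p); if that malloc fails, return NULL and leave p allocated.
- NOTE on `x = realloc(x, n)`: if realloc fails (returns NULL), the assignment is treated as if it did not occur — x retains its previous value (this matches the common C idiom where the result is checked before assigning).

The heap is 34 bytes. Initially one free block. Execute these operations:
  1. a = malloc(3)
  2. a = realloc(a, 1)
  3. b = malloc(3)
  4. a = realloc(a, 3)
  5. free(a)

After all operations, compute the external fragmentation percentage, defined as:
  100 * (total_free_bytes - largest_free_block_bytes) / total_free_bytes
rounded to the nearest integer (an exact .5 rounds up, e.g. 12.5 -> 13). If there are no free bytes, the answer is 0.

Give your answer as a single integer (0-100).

Answer: 3

Derivation:
Op 1: a = malloc(3) -> a = 0; heap: [0-2 ALLOC][3-33 FREE]
Op 2: a = realloc(a, 1) -> a = 0; heap: [0-0 ALLOC][1-33 FREE]
Op 3: b = malloc(3) -> b = 1; heap: [0-0 ALLOC][1-3 ALLOC][4-33 FREE]
Op 4: a = realloc(a, 3) -> a = 4; heap: [0-0 FREE][1-3 ALLOC][4-6 ALLOC][7-33 FREE]
Op 5: free(a) -> (freed a); heap: [0-0 FREE][1-3 ALLOC][4-33 FREE]
Free blocks: [1 30] total_free=31 largest=30 -> 100*(31-30)/31 = 100/31 ≈ 3.226 -> rounds to 3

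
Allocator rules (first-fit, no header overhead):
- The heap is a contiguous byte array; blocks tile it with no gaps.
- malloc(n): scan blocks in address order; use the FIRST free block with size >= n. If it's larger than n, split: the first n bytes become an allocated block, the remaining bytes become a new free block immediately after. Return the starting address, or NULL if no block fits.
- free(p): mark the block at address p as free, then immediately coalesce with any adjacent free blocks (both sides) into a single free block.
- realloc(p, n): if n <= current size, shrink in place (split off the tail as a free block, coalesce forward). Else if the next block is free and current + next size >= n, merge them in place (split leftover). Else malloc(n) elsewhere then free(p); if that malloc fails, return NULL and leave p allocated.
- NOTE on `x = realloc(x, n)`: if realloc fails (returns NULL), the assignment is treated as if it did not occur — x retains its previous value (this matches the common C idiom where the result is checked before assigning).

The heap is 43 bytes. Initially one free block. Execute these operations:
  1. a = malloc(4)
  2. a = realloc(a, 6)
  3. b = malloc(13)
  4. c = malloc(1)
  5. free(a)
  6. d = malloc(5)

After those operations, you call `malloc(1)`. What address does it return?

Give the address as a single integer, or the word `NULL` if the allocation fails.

Op 1: a = malloc(4) -> a = 0; heap: [0-3 ALLOC][4-42 FREE]
Op 2: a = realloc(a, 6) -> a = 0; heap: [0-5 ALLOC][6-42 FREE]
Op 3: b = malloc(13) -> b = 6; heap: [0-5 ALLOC][6-18 ALLOC][19-42 FREE]
Op 4: c = malloc(1) -> c = 19; heap: [0-5 ALLOC][6-18 ALLOC][19-19 ALLOC][20-42 FREE]
Op 5: free(a) -> (freed a); heap: [0-5 FREE][6-18 ALLOC][19-19 ALLOC][20-42 FREE]
Op 6: d = malloc(5) -> d = 0; heap: [0-4 ALLOC][5-5 FREE][6-18 ALLOC][19-19 ALLOC][20-42 FREE]
malloc(1): first-fit scan over [0-4 ALLOC][5-5 FREE][6-18 ALLOC][19-19 ALLOC][20-42 FREE] -> 5

Answer: 5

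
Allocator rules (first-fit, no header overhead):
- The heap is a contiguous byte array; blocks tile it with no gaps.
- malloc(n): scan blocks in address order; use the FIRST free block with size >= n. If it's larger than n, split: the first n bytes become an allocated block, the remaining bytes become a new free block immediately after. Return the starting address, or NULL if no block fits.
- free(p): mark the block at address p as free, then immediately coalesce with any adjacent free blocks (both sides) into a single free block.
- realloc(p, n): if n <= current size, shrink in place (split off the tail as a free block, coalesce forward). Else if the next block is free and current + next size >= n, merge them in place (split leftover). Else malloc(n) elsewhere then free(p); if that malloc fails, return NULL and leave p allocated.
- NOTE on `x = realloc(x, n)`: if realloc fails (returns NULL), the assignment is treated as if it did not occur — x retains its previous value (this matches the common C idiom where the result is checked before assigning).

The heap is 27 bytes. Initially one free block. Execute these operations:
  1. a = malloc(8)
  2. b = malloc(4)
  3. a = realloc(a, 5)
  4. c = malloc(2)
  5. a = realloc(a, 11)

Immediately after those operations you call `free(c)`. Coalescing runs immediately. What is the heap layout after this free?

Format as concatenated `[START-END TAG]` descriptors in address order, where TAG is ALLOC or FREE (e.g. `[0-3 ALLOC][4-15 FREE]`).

Op 1: a = malloc(8) -> a = 0; heap: [0-7 ALLOC][8-26 FREE]
Op 2: b = malloc(4) -> b = 8; heap: [0-7 ALLOC][8-11 ALLOC][12-26 FREE]
Op 3: a = realloc(a, 5) -> a = 0; heap: [0-4 ALLOC][5-7 FREE][8-11 ALLOC][12-26 FREE]
Op 4: c = malloc(2) -> c = 5; heap: [0-4 ALLOC][5-6 ALLOC][7-7 FREE][8-11 ALLOC][12-26 FREE]
Op 5: a = realloc(a, 11) -> a = 12; heap: [0-4 FREE][5-6 ALLOC][7-7 FREE][8-11 ALLOC][12-22 ALLOC][23-26 FREE]
free(c): c = 5 -> block [5-6 ALLOC]; mark free, coalesce with adjacent free neighbors -> [0-7 FREE][8-11 ALLOC][12-22 ALLOC][23-26 FREE]

Answer: [0-7 FREE][8-11 ALLOC][12-22 ALLOC][23-26 FREE]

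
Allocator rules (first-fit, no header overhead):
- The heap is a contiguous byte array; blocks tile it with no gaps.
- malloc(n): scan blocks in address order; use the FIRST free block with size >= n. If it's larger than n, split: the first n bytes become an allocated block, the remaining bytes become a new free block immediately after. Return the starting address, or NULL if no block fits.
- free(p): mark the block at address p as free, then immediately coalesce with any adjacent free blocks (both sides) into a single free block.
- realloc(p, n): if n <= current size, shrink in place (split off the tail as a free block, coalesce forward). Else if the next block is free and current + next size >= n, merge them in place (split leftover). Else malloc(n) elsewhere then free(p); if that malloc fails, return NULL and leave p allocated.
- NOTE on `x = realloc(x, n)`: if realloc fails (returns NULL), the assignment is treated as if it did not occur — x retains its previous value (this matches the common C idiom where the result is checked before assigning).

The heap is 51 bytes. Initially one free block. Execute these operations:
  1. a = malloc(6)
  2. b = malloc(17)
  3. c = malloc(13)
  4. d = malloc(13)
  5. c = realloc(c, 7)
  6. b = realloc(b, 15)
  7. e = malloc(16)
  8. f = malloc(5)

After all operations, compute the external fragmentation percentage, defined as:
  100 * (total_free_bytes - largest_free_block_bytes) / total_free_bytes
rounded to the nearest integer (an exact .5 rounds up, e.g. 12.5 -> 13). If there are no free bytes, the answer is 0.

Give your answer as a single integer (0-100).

Op 1: a = malloc(6) -> a = 0; heap: [0-5 ALLOC][6-50 FREE]
Op 2: b = malloc(17) -> b = 6; heap: [0-5 ALLOC][6-22 ALLOC][23-50 FREE]
Op 3: c = malloc(13) -> c = 23; heap: [0-5 ALLOC][6-22 ALLOC][23-35 ALLOC][36-50 FREE]
Op 4: d = malloc(13) -> d = 36; heap: [0-5 ALLOC][6-22 ALLOC][23-35 ALLOC][36-48 ALLOC][49-50 FREE]
Op 5: c = realloc(c, 7) -> c = 23; heap: [0-5 ALLOC][6-22 ALLOC][23-29 ALLOC][30-35 FREE][36-48 ALLOC][49-50 FREE]
Op 6: b = realloc(b, 15) -> b = 6; heap: [0-5 ALLOC][6-20 ALLOC][21-22 FREE][23-29 ALLOC][30-35 FREE][36-48 ALLOC][49-50 FREE]
Op 7: e = malloc(16) -> e = NULL; heap: [0-5 ALLOC][6-20 ALLOC][21-22 FREE][23-29 ALLOC][30-35 FREE][36-48 ALLOC][49-50 FREE]
Op 8: f = malloc(5) -> f = 30; heap: [0-5 ALLOC][6-20 ALLOC][21-22 FREE][23-29 ALLOC][30-34 ALLOC][35-35 FREE][36-48 ALLOC][49-50 FREE]
Free blocks: [2 1 2] total_free=5 largest=2 -> 100*(5-2)/5 = 300/5 = 60

Answer: 60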